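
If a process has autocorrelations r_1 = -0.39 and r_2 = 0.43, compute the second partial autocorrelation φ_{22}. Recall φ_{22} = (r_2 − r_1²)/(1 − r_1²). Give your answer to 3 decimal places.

0.328

φ_{22} = (r_2 − r_1²) / (1 − r_1²)
r_1² = (-0.39)² = 0.1521
Numerator = 0.43 − 0.1521 = 0.2779; denominator = 1 − 0.1521 = 0.8479
φ_{22} = 0.2779 / 0.8479 = 0.328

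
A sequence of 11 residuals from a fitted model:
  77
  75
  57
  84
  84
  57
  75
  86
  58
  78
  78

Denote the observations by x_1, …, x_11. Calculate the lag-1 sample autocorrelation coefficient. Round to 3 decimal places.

Mean x̄ = (77 + 75 + 57 + 84 + 84 + 57 + 75 + 86 + 58 + 78 + 78)/11 = 73.5455
Numerator Σ_{t=1}^{10}(x_t−x̄)(x_{t+1}−x̄) = -504.6612
Denominator Σ(x_t−x̄)² = 1218.7273
r_1 = -504.6612 / 1218.7273 = -0.414

-0.414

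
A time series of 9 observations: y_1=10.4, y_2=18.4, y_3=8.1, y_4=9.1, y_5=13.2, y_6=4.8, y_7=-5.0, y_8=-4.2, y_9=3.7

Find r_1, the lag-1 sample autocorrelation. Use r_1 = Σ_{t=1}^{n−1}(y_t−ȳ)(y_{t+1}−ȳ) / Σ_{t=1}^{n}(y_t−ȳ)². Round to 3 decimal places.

0.530

Mean ȳ = (10.4 + 18.4 + 8.1 + 9.1 + 13.2 + 4.8 − 5.0 − 4.2 + 3.7)/9 = 6.5000
Numerator Σ_{t=1}^{8}(y_t−ȳ)(y_{t+1}−ȳ) = 248.2000
Denominator Σ(y_t−ȳ)² = 468.5000
r_1 = 248.2000 / 468.5000 = 0.530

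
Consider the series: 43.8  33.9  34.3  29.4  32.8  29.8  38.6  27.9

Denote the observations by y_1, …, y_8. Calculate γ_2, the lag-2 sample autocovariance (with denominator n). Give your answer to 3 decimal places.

5.071

Mean ȳ = (43.8 + 33.9 + 34.3 + 29.4 + 32.8 + 29.8 + 38.6 + 27.9)/8 = 33.8125
Σ_{t=1}^{6}(y_t−ȳ)(y_{t+2}−ȳ) = 40.5709
γ_2 = 40.5709 / 8 = 5.071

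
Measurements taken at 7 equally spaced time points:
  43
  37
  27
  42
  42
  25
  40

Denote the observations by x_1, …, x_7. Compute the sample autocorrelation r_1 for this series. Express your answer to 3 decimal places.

Mean x̄ = (43 + 37 + 27 + 42 + 42 + 25 + 40)/7 = 36.5714
Numerator Σ_{t=1}^{6}(x_t−x̄)(x_{t+1}−x̄) = -126.3265
Denominator Σ(x_t−x̄)² = 337.7143
r_1 = -126.3265 / 337.7143 = -0.374

-0.374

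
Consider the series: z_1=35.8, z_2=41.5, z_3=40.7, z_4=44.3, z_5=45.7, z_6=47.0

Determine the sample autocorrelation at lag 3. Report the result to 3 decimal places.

Mean z̄ = (35.8 + 41.5 + 40.7 + 44.3 + 45.7 + 47.0)/6 = 42.5000
Deviations from mean: -6.7000, -1.0000, -1.8000, 1.8000, 3.2000, 4.5000
Numerator Σ_{t=1}^{3}(z_t−z̄)(z_{t+3}−z̄) = -23.3600
Denominator Σ(z_t−z̄)² = 82.8600
r_3 = -23.3600 / 82.8600 = -0.282

-0.282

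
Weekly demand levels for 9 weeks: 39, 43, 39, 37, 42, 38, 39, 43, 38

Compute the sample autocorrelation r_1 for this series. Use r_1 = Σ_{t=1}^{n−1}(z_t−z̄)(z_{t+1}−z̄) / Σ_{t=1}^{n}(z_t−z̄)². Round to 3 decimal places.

-0.477

Mean z̄ = (39 + 43 + 39 + 37 + 42 + 38 + 39 + 43 + 38)/9 = 39.7778
Numerator Σ_{t=1}^{8}(z_t−z̄)(z_{t+1}−z̄) = -19.8272
Denominator Σ(z_t−z̄)² = 41.5556
r_1 = -19.8272 / 41.5556 = -0.477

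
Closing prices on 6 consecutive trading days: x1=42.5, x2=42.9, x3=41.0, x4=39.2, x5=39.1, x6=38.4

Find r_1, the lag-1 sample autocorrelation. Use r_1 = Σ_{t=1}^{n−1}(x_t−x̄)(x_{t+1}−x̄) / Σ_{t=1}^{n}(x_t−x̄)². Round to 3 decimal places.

0.559

Mean x̄ = (42.5 + 42.9 + 41.0 + 39.2 + 39.1 + 38.4)/6 = 40.5167
Numerator Σ_{t=1}^{5}(x_t−x̄)(x_{t+1}−x̄) = 10.1064
Denominator Σ(x_t−x̄)² = 18.0683
r_1 = 10.1064 / 18.0683 = 0.559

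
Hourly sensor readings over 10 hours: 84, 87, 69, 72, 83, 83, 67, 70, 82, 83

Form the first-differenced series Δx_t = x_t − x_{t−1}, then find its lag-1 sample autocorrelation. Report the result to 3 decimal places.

-0.087

First differences Δx: 3, -18, 3, 11, 0, -16, 3, 12, 1
Mean of differences = -0.1111
Numerator Σ(Δx_t−Δx̄)(Δx_{t+1}−Δx̄) = -75.5679
Denominator Σ(Δx_t−Δx̄)² = 872.8889
r_1(Δx) = -75.5679 / 872.8889 = -0.087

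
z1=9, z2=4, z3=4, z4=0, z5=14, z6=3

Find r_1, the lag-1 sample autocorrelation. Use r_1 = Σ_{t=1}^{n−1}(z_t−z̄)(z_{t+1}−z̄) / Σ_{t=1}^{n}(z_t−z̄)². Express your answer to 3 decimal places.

Mean z̄ = (9 + 4 + 4 + 0 + 14 + 3)/6 = 5.6667
Σ(z_t−z̄)(z_{t+1}−z̄) = (-5.5556) + (2.7778) + (9.4444) + (-47.2222) + (-22.2222) = -62.7778
Denominator Σ(z_t−z̄)² = 125.3333
r_1 = -62.7778 / 125.3333 = -0.501

-0.501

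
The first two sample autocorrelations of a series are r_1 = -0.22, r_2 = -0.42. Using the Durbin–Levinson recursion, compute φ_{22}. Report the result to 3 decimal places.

φ_{22} = (r_2 − r_1²) / (1 − r_1²)
r_1² = (-0.22)² = 0.0484
Numerator = -0.42 − 0.0484 = -0.4684; denominator = 1 − 0.0484 = 0.9516
φ_{22} = -0.4684 / 0.9516 = -0.492

-0.492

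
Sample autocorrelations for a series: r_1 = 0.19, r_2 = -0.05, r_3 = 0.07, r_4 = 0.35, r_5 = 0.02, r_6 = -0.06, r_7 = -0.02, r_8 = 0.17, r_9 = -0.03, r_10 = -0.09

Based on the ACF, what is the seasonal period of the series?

The largest autocorrelation is r_4 = 0.35; the remaining lags stay at or below 0.19.
The dominant spike at lag 4 indicates a seasonal period of 4.

4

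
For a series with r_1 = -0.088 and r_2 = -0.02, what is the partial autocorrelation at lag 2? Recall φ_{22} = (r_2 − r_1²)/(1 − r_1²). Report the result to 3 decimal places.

φ_{22} = (r_2 − r_1²) / (1 − r_1²)
r_1² = (-0.088)² = 0.007744
Numerator = -0.02 − 0.0077 = -0.0277; denominator = 1 − 0.0077 = 0.9923
φ_{22} = -0.0277 / 0.9923 = -0.028

-0.028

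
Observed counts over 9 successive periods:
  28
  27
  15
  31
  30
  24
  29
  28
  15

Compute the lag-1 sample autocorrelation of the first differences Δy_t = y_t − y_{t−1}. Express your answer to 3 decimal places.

-0.348

First differences Δy: -1, -12, 16, -1, -6, 5, -1, -13
Mean of differences = -1.6250
Numerator Σ(Δy_t−Δȳ)(Δy_{t+1}−Δȳ) = -213.0156
Denominator Σ(Δy_t−Δȳ)² = 611.8750
r_1(Δy) = -213.0156 / 611.8750 = -0.348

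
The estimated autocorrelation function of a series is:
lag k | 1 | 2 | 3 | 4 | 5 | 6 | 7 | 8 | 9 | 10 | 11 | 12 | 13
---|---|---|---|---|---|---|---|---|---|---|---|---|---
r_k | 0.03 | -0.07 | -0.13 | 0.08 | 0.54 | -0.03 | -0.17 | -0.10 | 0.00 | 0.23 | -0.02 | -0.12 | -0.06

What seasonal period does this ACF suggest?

5

The largest autocorrelation is r_5 = 0.54, with a weaker echo at lag 10 (0.23); the remaining lags stay at or below 0.08.
The dominant spike at lag 5 indicates a seasonal period of 5.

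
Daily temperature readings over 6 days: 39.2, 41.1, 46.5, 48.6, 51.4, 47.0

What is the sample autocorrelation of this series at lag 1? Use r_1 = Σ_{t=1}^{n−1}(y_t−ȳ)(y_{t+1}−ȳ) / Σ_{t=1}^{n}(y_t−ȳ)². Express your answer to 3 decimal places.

Mean ȳ = (39.2 + 41.1 + 46.5 + 48.6 + 51.4 + 47.0)/6 = 45.6333
Deviations from mean: -6.4333, -4.5333, 0.8667, 2.9667, 5.7667, 1.3667
Σ(y_t−ȳ)(y_{t+1}−ȳ) = (29.1644) + (-3.9289) + (2.5711) + (17.1078) + (7.8811) = 52.7956
Denominator Σ(y_t−ȳ)² = 106.6133
r_1 = 52.7956 / 106.6133 = 0.495

0.495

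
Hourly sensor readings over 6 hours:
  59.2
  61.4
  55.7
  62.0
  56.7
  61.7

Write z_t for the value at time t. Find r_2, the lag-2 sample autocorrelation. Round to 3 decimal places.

Mean z̄ = (59.2 + 61.4 + 55.7 + 62.0 + 56.7 + 61.7)/6 = 59.4500
Deviations from mean: -0.2500, 1.9500, -3.7500, 2.5500, -2.7500, 2.2500
Numerator Σ_{t=1}^{4}(z_t−z̄)(z_{t+2}−z̄) = 21.9600
Denominator Σ(z_t−z̄)² = 37.0550
r_2 = 21.9600 / 37.0550 = 0.593

0.593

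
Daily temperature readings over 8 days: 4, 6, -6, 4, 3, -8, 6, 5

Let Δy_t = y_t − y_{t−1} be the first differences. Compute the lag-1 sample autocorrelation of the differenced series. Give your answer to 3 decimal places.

-0.549

First differences Δy: 2, -12, 10, -1, -11, 14, -1
Mean of differences = 0.1429
Numerator Σ(Δy_t−Δȳ)(Δy_{t+1}−Δȳ) = -311.0204
Denominator Σ(Δy_t−Δȳ)² = 566.8571
r_1(Δy) = -311.0204 / 566.8571 = -0.549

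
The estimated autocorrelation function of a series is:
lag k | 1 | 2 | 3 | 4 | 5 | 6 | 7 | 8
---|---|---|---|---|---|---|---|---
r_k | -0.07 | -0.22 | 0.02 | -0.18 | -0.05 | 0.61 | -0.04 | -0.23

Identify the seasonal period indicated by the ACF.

The largest autocorrelation is r_6 = 0.61; the remaining lags stay at or below 0.02.
The dominant spike at lag 6 indicates a seasonal period of 6.

6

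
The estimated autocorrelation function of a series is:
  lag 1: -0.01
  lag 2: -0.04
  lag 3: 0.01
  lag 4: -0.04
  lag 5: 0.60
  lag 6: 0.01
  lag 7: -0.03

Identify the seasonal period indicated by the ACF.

The largest autocorrelation is r_5 = 0.60; the remaining lags stay at or below 0.01.
The dominant spike at lag 5 indicates a seasonal period of 5.

5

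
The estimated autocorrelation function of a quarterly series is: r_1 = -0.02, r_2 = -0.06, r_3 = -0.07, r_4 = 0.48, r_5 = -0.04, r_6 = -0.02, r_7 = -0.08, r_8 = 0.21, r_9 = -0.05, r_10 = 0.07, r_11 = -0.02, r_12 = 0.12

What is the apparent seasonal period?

The largest autocorrelation is r_4 = 0.48, with a weaker echo at lag 8 (0.21); the remaining lags stay at or below 0.12.
The dominant spike at lag 4 indicates a seasonal period of 4.

4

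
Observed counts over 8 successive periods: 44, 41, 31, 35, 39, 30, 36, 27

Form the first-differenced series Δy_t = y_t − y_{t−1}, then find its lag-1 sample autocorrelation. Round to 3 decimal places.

First differences Δy: -3, -10, 4, 4, -9, 6, -9
Mean of differences = -2.4286
Numerator Σ(Δy_t−Δȳ)(Δy_{t+1}−Δȳ) = -156.0408
Denominator Σ(Δy_t−Δȳ)² = 297.7143
r_1(Δy) = -156.0408 / 297.7143 = -0.524

-0.524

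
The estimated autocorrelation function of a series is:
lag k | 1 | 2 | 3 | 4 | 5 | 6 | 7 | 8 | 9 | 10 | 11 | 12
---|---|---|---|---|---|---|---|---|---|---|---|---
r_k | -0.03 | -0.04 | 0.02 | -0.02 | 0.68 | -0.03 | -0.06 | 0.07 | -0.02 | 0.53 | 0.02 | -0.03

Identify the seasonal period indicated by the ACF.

The largest autocorrelation is r_5 = 0.68, with a weaker echo at lag 10 (0.53); the remaining lags stay at or below 0.07.
The dominant spike at lag 5 indicates a seasonal period of 5.

5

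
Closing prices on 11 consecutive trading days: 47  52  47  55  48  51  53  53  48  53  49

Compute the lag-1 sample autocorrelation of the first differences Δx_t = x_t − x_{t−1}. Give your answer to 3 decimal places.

-0.750

First differences Δx: 5, -5, 8, -7, 3, 2, 0, -5, 5, -4
Mean of differences = 0.2000
Numerator Σ(Δx_t−Δx̄)(Δx_{t+1}−Δx̄) = -181.2400
Denominator Σ(Δx_t−Δx̄)² = 241.6000
r_1(Δx) = -181.2400 / 241.6000 = -0.750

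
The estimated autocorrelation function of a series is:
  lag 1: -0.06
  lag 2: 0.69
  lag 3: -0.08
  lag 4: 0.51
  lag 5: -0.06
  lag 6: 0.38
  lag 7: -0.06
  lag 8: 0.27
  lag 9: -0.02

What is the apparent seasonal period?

The largest autocorrelation is r_2 = 0.69, with weaker echoes at lags 4 (0.51), 6 (0.38) and 8 (0.27); the remaining lags stay at or below -0.02.
The dominant spike at lag 2 indicates a seasonal period of 2.

2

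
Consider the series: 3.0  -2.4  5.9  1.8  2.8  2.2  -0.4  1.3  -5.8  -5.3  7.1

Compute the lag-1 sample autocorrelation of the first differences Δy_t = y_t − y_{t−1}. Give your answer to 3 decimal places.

-0.289

First differences Δy: -5.4, 8.3, -4.1, 1.0, -0.6, -2.6, 1.7, -7.1, 0.5, 12.4
Mean of differences = 0.4100
Numerator Σ(Δy_t−Δȳ)(Δy_{t+1}−Δȳ) = -94.8091
Denominator Σ(Δy_t−Δȳ)² = 328.6090
r_1(Δy) = -94.8091 / 328.6090 = -0.289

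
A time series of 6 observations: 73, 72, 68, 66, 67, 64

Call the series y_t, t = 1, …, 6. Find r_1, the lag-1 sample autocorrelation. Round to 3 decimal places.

Mean ȳ = (73 + 72 + 68 + 66 + 67 + 64)/6 = 68.3333
Deviations from mean: 4.6667, 3.6667, -0.3333, -2.3333, -1.3333, -4.3333
Σ(y_t−ȳ)(y_{t+1}−ȳ) = (17.1111) + (-1.2222) + (0.7778) + (3.1111) + (5.7778) = 25.5556
Denominator Σ(y_t−ȳ)² = 61.3333
r_1 = 25.5556 / 61.3333 = 0.417

0.417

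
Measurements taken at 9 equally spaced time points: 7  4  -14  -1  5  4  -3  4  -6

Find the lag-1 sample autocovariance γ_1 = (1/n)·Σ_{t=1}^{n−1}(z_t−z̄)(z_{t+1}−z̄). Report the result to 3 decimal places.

-5.222

Mean z̄ = (7 + 4 − 14 − 1 + 5 + 4 − 3 + 4 − 6)/9 = 0.0000
Σ_{t=1}^{8}(z_t−z̄)(z_{t+1}−z̄) = -47.0000
γ_1 = -47.0000 / 9 = -5.222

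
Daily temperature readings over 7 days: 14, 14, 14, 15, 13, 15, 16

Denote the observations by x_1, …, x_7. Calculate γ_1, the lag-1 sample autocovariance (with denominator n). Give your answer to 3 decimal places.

-0.087

Mean x̄ = (14 + 14 + 14 + 15 + 13 + 15 + 16)/7 = 14.4286
Deviations: -0.4286, -0.4286, -0.4286, 0.5714, -1.4286, 0.5714, 1.5714
Σ_{t=1}^{6}(x_t−x̄)(x_{t+1}−x̄) = -0.6122
γ_1 = -0.6122 / 7 = -0.087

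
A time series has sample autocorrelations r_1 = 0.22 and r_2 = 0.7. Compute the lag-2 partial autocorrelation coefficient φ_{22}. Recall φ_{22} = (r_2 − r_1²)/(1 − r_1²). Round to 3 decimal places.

0.685

φ_{22} = (r_2 − r_1²) / (1 − r_1²)
r_1² = (0.22)² = 0.0484
Numerator = 0.7 − 0.0484 = 0.6516; denominator = 1 − 0.0484 = 0.9516
φ_{22} = 0.6516 / 0.9516 = 0.685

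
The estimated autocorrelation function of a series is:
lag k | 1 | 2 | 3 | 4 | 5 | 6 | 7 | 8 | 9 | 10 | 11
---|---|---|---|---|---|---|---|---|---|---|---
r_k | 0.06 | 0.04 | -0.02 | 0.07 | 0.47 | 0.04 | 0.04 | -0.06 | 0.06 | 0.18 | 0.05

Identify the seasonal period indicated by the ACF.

The largest autocorrelation is r_5 = 0.47, with a weaker echo at lag 10 (0.18); the remaining lags stay at or below 0.07.
The dominant spike at lag 5 indicates a seasonal period of 5.

5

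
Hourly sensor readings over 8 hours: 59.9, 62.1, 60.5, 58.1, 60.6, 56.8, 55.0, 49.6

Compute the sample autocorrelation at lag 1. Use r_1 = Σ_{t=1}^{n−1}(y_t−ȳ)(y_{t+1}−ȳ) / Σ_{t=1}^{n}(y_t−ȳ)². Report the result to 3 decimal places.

Mean ȳ = (59.9 + 62.1 + 60.5 + 58.1 + 60.6 + 56.8 + 55.0 + 49.6)/8 = 57.8250
Deviations from mean: 2.0750, 4.2750, 2.6750, 0.2750, 2.7750, -1.0250, -2.8250, -8.2250
Σ(y_t−ȳ)(y_{t+1}−ȳ) = (8.8706) + (11.4356) + (0.7356) + (0.7631) + (-2.8444) + (2.8956) + (23.2356) = 45.0919
Denominator Σ(y_t−ȳ)² = 114.1950
r_1 = 45.0919 / 114.1950 = 0.395

0.395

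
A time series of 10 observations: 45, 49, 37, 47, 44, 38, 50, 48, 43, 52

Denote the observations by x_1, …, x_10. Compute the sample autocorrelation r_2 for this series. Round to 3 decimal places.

Mean x̄ = (45 + 49 + 37 + 47 + 44 + 38 + 50 + 48 + 43 + 52)/10 = 45.3000
Numerator Σ_{t=1}^{8}(x_t−x̄)(x_{t+2}−x̄) = -11.3800
Denominator Σ(x_t−x̄)² = 220.1000
r_2 = -11.3800 / 220.1000 = -0.052

-0.052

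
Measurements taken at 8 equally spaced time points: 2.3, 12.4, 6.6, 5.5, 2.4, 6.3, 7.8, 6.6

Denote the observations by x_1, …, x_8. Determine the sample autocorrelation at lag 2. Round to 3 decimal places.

-0.187

Mean x̄ = (2.3 + 12.4 + 6.6 + 5.5 + 2.4 + 6.3 + 7.8 + 6.6)/8 = 6.2375
Numerator Σ_{t=1}^{6}(x_t−x̄)(x_{t+2}−x̄) = -13.3828
Denominator Σ(x_t−x̄)² = 71.4588
r_2 = -13.3828 / 71.4588 = -0.187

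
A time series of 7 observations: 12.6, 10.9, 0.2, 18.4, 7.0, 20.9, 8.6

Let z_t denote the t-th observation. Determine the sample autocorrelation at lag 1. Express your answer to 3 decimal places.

-0.588

Mean z̄ = (12.6 + 10.9 + 0.2 + 18.4 + 7.0 + 20.9 + 8.6)/7 = 11.2286
Deviations from mean: 1.3714, -0.3286, -11.0286, 7.1714, -4.2286, 9.6714, -2.6286
Σ(z_t−z̄)(z_{t+1}−z̄) = (-0.4506) + (3.6237) + (-79.0906) + (-30.3249) + (-40.8963) + (-25.4220) = -172.5608
Denominator Σ(z_t−z̄)² = 293.3743
r_1 = -172.5608 / 293.3743 = -0.588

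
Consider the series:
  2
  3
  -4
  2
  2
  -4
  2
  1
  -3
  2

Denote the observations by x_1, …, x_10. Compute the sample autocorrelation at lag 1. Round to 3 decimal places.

Mean x̄ = (2 + 3 − 4 + 2 + 2 − 4 + 2 + 1 − 3 + 2)/10 = 0.3000
Numerator Σ_{t=1}^{9}(x_t−x̄)(x_{t+1}−x̄) = -32.7900
Denominator Σ(x_t−x̄)² = 70.1000
r_1 = -32.7900 / 70.1000 = -0.468

-0.468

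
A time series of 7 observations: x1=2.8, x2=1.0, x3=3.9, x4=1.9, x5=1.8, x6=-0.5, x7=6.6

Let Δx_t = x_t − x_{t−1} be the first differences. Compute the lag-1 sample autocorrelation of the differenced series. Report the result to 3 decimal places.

First differences Δx: -1.8, 2.9, -2.0, -0.1, -2.3, 7.1
Mean of differences = 0.6333
Numerator Σ(Δx_t−Δx̄)(Δx_{t+1}−Δx̄) = -26.3711
Denominator Σ(Δx_t−Δx̄)² = 68.9533
r_1(Δx) = -26.3711 / 68.9533 = -0.382

-0.382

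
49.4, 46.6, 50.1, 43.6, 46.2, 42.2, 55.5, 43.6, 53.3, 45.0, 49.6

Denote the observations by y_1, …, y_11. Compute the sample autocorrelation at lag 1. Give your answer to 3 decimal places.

-0.659

Mean ȳ = (49.4 + 46.6 + 50.1 + 43.6 + 46.2 + 42.2 + 55.5 + 43.6 + 53.3 + 45.0 + 49.6)/11 = 47.7364
Numerator Σ_{t=1}^{10}(y_t−ȳ)(y_{t+1}−ȳ) = -117.9250
Denominator Σ(y_t−ȳ)² = 179.0655
r_1 = -117.9250 / 179.0655 = -0.659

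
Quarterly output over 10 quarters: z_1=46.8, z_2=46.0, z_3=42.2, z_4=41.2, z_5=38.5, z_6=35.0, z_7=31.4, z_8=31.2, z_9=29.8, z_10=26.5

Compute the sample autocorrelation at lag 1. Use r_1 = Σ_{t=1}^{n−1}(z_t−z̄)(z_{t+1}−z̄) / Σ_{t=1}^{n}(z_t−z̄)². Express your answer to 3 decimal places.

0.706

Mean z̄ = (46.8 + 46.0 + 42.2 + 41.2 + 38.5 + 35.0 + 31.4 + 31.2 + 29.8 + 26.5)/10 = 36.8600
Numerator Σ_{t=1}^{9}(z_t−z̄)(z_{t+1}−z̄) = 321.0624
Denominator Σ(z_t−z̄)² = 454.8640
r_1 = 321.0624 / 454.8640 = 0.706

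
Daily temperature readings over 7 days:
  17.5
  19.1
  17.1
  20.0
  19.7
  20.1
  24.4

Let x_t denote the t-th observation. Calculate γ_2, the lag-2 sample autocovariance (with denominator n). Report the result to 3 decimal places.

Mean x̄ = (17.5 + 19.1 + 17.1 + 20.0 + 19.7 + 20.1 + 24.4)/7 = 19.7000
Deviations: -2.2000, -0.6000, -2.6000, 0.3000, 0.0000, 0.4000, 4.7000
Σ_{t=1}^{5}(x_t−x̄)(x_{t+2}−x̄) = 5.6600
γ_2 = 5.6600 / 7 = 0.809

0.809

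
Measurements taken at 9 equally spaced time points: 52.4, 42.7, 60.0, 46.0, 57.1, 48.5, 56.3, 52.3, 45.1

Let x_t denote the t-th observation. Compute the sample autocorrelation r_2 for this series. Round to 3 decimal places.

0.412

Mean x̄ = (52.4 + 42.7 + 60.0 + 46.0 + 57.1 + 48.5 + 56.3 + 52.3 + 45.1)/9 = 51.1556
Σ(x_t−x̄)(x_{t+2}−x̄) = (11.0064) + (43.5931) + (52.5753) + (13.6909) + (30.5809) + (-3.0391) + (-31.1525) = 117.2549
Denominator Σ(x_t−x̄)² = 284.6822
r_2 = 117.2549 / 284.6822 = 0.412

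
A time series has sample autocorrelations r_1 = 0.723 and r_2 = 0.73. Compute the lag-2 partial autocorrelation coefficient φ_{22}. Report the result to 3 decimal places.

φ_{22} = (r_2 − r_1²) / (1 − r_1²)
r_1² = (0.723)² = 0.522729
Numerator = 0.73 − 0.5227 = 0.2073; denominator = 1 − 0.5227 = 0.4773
φ_{22} = 0.2073 / 0.4773 = 0.434

0.434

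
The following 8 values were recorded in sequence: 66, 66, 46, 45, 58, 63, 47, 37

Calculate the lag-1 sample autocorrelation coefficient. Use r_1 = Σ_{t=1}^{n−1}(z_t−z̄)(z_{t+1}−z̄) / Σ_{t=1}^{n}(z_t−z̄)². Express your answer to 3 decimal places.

0.204

Mean z̄ = (66 + 66 + 46 + 45 + 58 + 63 + 47 + 37)/8 = 53.5000
Deviations from mean: 12.5000, 12.5000, -7.5000, -8.5000, 4.5000, 9.5000, -6.5000, -16.5000
Σ(z_t−z̄)(z_{t+1}−z̄) = (156.2500) + (-93.7500) + (63.7500) + (-38.2500) + (42.7500) + (-61.7500) + (107.2500) = 176.2500
Denominator Σ(z_t−z̄)² = 866.0000
r_1 = 176.2500 / 866.0000 = 0.204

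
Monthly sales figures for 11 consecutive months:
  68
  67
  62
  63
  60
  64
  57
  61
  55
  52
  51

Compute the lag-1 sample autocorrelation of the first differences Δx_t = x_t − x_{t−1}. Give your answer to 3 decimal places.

First differences Δx: -1, -5, 1, -3, 4, -7, 4, -6, -3, -1
Mean of differences = -1.7000
Numerator Σ(Δx_t−Δx̄)(Δx_{t+1}−Δx̄) = -102.3900
Denominator Σ(Δx_t−Δx̄)² = 134.1000
r_1(Δx) = -102.3900 / 134.1000 = -0.764

-0.764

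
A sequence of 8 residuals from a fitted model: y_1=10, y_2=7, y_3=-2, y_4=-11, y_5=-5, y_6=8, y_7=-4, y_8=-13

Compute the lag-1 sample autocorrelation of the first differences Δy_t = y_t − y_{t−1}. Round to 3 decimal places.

0.071

First differences Δy: -3, -9, -9, 6, 13, -12, -9
Mean of differences = -3.2857
Numerator Σ(Δy_t−Δȳ)(Δy_{t+1}−Δȳ) = 37.0612
Denominator Σ(Δy_t−Δȳ)² = 525.4286
r_1(Δy) = 37.0612 / 525.4286 = 0.071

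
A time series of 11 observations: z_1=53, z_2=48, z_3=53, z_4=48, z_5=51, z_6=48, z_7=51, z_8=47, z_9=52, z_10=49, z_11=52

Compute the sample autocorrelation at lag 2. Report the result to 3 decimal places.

0.724

Mean z̄ = (53 + 48 + 53 + 48 + 51 + 48 + 51 + 47 + 52 + 49 + 52)/11 = 50.1818
Numerator Σ_{t=1}^{9}(z_t−z̄)(z_{t+2}−z̄) = 35.9339
Denominator Σ(z_t−z̄)² = 49.6364
r_2 = 35.9339 / 49.6364 = 0.724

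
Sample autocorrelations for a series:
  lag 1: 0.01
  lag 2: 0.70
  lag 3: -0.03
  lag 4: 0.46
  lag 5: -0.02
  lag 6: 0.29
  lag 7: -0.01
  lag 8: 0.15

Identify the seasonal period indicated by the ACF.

The largest autocorrelation is r_2 = 0.70, with weaker echoes at lags 4 (0.46), 6 (0.29) and 8 (0.15); the remaining lags stay at or below 0.01.
The dominant spike at lag 2 indicates a seasonal period of 2.

2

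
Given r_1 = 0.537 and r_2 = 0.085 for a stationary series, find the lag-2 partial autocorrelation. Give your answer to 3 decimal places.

-0.286

φ_{22} = (r_2 − r_1²) / (1 − r_1²)
r_1² = (0.537)² = 0.288369
Numerator = 0.085 − 0.2884 = -0.2034; denominator = 1 − 0.2884 = 0.7116
φ_{22} = -0.2034 / 0.7116 = -0.286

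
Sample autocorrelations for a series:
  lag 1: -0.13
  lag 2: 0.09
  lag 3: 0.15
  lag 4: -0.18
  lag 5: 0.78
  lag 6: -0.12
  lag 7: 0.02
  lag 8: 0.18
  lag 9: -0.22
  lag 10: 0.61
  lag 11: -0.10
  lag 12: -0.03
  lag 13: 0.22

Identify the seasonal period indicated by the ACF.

The largest autocorrelation is r_5 = 0.78, with a weaker echo at lag 10 (0.61); the remaining lags stay at or below 0.22.
The dominant spike at lag 5 indicates a seasonal period of 5.

5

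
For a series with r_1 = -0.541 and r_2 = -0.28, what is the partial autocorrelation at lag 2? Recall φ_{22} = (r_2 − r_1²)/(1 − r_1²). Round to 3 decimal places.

-0.810

φ_{22} = (r_2 − r_1²) / (1 − r_1²)
r_1² = (-0.541)² = 0.292681
Numerator = -0.28 − 0.2927 = -0.5727; denominator = 1 − 0.2927 = 0.7073
φ_{22} = -0.5727 / 0.7073 = -0.810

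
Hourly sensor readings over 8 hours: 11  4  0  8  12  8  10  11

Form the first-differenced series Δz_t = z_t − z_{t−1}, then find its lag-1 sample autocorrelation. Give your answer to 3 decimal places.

0.036

First differences Δz: -7, -4, 8, 4, -4, 2, 1
Mean of differences = 0.0000
Numerator Σ(Δz_t−Δz̄)(Δz_{t+1}−Δz̄) = 6.0000
Denominator Σ(Δz_t−Δz̄)² = 166.0000
r_1(Δz) = 6.0000 / 166.0000 = 0.036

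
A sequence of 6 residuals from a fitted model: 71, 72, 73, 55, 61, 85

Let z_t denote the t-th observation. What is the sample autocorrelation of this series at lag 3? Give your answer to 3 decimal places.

Mean z̄ = (71 + 72 + 73 + 55 + 61 + 85)/6 = 69.5000
Numerator Σ_{t=1}^{3}(z_t−z̄)(z_{t+3}−z̄) = 11.2500
Denominator Σ(z_t−z̄)² = 543.5000
r_3 = 11.2500 / 543.5000 = 0.021

0.021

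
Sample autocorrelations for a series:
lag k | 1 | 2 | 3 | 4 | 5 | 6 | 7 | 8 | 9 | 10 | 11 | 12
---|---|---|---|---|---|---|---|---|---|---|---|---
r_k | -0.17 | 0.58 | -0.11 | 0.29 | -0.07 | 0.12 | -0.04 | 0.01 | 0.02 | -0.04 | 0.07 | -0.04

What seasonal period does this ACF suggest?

The largest autocorrelation is r_2 = 0.58, with a weaker echo at lag 4 (0.29); the remaining lags stay at or below 0.12.
The dominant spike at lag 2 indicates a seasonal period of 2.

2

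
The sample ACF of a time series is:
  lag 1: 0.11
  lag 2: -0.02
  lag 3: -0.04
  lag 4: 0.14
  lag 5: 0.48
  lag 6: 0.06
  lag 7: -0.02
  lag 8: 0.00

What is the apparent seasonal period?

5

The largest autocorrelation is r_5 = 0.48; the remaining lags stay at or below 0.14.
The dominant spike at lag 5 indicates a seasonal period of 5.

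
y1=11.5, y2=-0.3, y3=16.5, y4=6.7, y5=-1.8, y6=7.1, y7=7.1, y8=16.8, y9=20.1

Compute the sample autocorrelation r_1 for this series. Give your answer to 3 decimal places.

Mean ȳ = (11.5 − 0.3 + 16.5 + 6.7 − 1.8 + 7.1 + 7.1 + 16.8 + 20.1)/9 = 9.3000
Numerator Σ_{t=1}^{8}(y_t−ȳ)(y_{t+1}−ȳ) = 13.6600
Denominator Σ(y_t−ȳ)² = 461.3800
r_1 = 13.6600 / 461.3800 = 0.030

0.030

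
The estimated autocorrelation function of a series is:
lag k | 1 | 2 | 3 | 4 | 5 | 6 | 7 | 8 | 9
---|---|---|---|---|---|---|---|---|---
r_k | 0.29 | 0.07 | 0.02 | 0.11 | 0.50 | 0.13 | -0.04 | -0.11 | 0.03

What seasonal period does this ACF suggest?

The largest autocorrelation is r_5 = 0.50; the remaining lags stay at or below 0.29. The elevated value at lag 1 (0.29), dropping to 0.07 at lag 2, reflects decaying short-term dependence rather than seasonality.
The dominant spike at lag 5 indicates a seasonal period of 5.

5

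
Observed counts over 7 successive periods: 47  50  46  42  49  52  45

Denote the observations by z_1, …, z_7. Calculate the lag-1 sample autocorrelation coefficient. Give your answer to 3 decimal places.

Mean z̄ = (47 + 50 + 46 + 42 + 49 + 52 + 45)/7 = 47.2857
Σ(z_t−z̄)(z_{t+1}−z̄) = (-0.7755) + (-3.4898) + (6.7959) + (-9.0612) + (8.0816) + (-10.7755) = -9.2245
Denominator Σ(z_t−z̄)² = 67.4286
r_1 = -9.2245 / 67.4286 = -0.137

-0.137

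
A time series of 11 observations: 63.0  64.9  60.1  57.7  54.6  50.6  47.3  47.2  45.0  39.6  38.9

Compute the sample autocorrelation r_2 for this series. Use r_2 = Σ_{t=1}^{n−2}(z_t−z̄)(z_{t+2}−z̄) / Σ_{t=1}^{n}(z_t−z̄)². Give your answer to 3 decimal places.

0.435

Mean z̄ = (63.0 + 64.9 + 60.1 + 57.7 + 54.6 + 50.6 + 47.3 + 47.2 + 45.0 + 39.6 + 38.9)/11 = 51.7182
Numerator Σ_{t=1}^{9}(z_t−z̄)(z_{t+2}−z̄) = 353.7484
Denominator Σ(z_t−z̄)² = 812.8564
r_2 = 353.7484 / 812.8564 = 0.435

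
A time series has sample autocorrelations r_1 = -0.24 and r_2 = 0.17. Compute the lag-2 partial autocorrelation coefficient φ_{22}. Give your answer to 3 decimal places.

φ_{22} = (r_2 − r_1²) / (1 − r_1²)
r_1² = (-0.24)² = 0.0576
Numerator = 0.17 − 0.0576 = 0.1124; denominator = 1 − 0.0576 = 0.9424
φ_{22} = 0.1124 / 0.9424 = 0.119

0.119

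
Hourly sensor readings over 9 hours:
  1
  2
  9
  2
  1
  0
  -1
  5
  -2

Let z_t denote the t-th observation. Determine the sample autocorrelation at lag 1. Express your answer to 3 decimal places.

Mean z̄ = (1 + 2 + 9 + 2 + 1 + 0 − 1 + 5 − 2)/9 = 1.8889
Numerator Σ_{t=1}^{8}(z_t−z̄)(z_{t+1}−z̄) = -12.5679
Denominator Σ(z_t−z̄)² = 88.8889
r_1 = -12.5679 / 88.8889 = -0.141

-0.141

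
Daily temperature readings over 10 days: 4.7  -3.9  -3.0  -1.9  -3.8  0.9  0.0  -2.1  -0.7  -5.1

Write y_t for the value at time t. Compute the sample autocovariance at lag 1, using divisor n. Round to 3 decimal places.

-1.592

Mean ȳ = (4.7 − 3.9 − 3.0 − 1.9 − 3.8 + 0.9 + 0.0 − 2.1 − 0.7 − 5.1)/10 = -1.4900
Σ_{t=1}^{9}(y_t−ȳ)(y_{t+1}−ȳ) = -15.9151
γ_1 = -15.9151 / 10 = -1.592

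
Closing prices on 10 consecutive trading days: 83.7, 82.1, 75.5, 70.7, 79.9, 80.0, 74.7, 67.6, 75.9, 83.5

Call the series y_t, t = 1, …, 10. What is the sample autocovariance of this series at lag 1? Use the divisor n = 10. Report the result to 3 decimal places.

Mean ȳ = (83.7 + 82.1 + 75.5 + 70.7 + 79.9 + 80.0 + 74.7 + 67.6 + 75.9 + 83.5)/10 = 77.3600
Σ_{t=1}^{9}(y_t−ȳ)(y_{t+1}−ȳ) = 47.6364
γ_1 = 47.6364 / 10 = 4.764

4.764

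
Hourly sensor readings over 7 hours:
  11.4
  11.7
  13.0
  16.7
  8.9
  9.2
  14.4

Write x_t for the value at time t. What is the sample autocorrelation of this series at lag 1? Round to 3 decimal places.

-0.171

Mean x̄ = (11.4 + 11.7 + 13.0 + 16.7 + 8.9 + 9.2 + 14.4)/7 = 12.1857
Numerator Σ_{t=1}^{6}(x_t−x̄)(x_{t+1}−x̄) = -7.9716
Denominator Σ(x_t−x̄)² = 46.5086
r_1 = -7.9716 / 46.5086 = -0.171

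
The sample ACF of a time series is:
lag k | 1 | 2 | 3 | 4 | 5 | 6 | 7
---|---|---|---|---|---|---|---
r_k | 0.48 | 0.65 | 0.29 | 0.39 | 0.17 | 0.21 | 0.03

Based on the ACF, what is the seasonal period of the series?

The largest autocorrelation is r_2 = 0.65; the remaining lags stay at or below 0.48.
The dominant spike at lag 2 indicates a seasonal period of 2.

2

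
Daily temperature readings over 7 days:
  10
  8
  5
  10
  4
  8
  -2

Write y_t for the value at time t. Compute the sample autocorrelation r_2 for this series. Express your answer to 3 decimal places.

Mean ȳ = (10 + 8 + 5 + 10 + 4 + 8 − 2)/7 = 6.1429
Deviations from mean: 3.8571, 1.8571, -1.1429, 3.8571, -2.1429, 1.8571, -8.1429
Numerator Σ_{t=1}^{5}(y_t−ȳ)(y_{t+2}−ȳ) = 29.8163
Denominator Σ(y_t−ȳ)² = 108.8571
r_2 = 29.8163 / 108.8571 = 0.274

0.274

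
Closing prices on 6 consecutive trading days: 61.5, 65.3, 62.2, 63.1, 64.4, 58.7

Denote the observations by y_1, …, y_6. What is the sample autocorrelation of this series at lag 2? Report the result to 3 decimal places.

Mean ȳ = (61.5 + 65.3 + 62.2 + 63.1 + 64.4 + 58.7)/6 = 62.5333
Deviations from mean: -1.0333, 2.7667, -0.3333, 0.5667, 1.8667, -3.8333
Σ(y_t−ȳ)(y_{t+2}−ȳ) = (0.3444) + (1.5678) + (-0.6222) + (-2.1722) = -0.8822
Denominator Σ(y_t−ȳ)² = 27.3333
r_2 = -0.8822 / 27.3333 = -0.032

-0.032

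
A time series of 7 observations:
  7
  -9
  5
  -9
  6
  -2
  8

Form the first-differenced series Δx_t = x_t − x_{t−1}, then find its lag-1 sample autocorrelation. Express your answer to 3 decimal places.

-0.802

First differences Δx: -16, 14, -14, 15, -8, 10
Mean of differences = 0.1667
Numerator Σ(Δx_t−Δx̄)(Δx_{t+1}−Δx̄) = -831.1944
Denominator Σ(Δx_t−Δx̄)² = 1036.8333
r_1(Δx) = -831.1944 / 1036.8333 = -0.802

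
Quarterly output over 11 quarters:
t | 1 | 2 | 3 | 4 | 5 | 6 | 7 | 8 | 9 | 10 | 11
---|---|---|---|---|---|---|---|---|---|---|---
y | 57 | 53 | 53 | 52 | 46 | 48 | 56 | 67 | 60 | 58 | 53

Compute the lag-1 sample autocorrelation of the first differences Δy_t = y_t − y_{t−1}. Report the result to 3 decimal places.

First differences Δy: -4, 0, -1, -6, 2, 8, 11, -7, -2, -5
Mean of differences = -0.4000
Numerator Σ(Δy_t−Δȳ)(Δy_{t+1}−Δȳ) = 46.8400
Denominator Σ(Δy_t−Δȳ)² = 318.4000
r_1(Δy) = 46.8400 / 318.4000 = 0.147

0.147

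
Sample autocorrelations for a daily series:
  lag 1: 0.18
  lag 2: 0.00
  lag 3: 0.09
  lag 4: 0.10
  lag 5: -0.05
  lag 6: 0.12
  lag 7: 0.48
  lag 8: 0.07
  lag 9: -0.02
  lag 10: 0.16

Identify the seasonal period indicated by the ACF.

The largest autocorrelation is r_7 = 0.48; the remaining lags stay at or below 0.18.
The dominant spike at lag 7 indicates a seasonal period of 7.

7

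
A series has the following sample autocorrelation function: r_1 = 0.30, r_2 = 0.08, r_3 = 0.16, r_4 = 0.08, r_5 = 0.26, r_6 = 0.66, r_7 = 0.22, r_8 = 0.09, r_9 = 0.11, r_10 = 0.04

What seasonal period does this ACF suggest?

The largest autocorrelation is r_6 = 0.66; the remaining lags stay at or below 0.30. The elevated value at lag 1 (0.30), dropping to 0.08 at lag 2, reflects decaying short-term dependence rather than seasonality.
The dominant spike at lag 6 indicates a seasonal period of 6.

6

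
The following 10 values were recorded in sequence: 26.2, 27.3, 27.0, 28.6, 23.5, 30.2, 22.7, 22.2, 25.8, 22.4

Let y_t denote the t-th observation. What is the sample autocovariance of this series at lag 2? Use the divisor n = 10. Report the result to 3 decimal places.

1.756

Mean ȳ = (26.2 + 27.3 + 27.0 + 28.6 + 23.5 + 30.2 + 22.7 + 22.2 + 25.8 + 22.4)/10 = 25.5900
Σ_{t=1}^{8}(y_t−ȳ)(y_{t+2}−ȳ) = 17.5558
γ_2 = 17.5558 / 10 = 1.756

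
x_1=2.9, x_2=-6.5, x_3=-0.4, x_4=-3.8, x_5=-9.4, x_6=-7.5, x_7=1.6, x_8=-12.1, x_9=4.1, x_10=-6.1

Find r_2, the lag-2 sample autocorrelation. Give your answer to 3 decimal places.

0.243

Mean x̄ = (2.9 − 6.5 − 0.4 − 3.8 − 9.4 − 7.5 + 1.6 − 12.1 + 4.1 − 6.1)/10 = -3.7200
Numerator Σ_{t=1}^{8}(x_t−x̄)(x_{t+2}−x̄) = 66.6512
Denominator Σ(x_t−x̄)² = 274.4760
r_2 = 66.6512 / 274.4760 = 0.243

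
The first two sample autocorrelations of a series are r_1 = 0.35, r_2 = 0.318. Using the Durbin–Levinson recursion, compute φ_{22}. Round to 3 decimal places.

φ_{22} = (r_2 − r_1²) / (1 − r_1²)
r_1² = (0.35)² = 0.1225
Numerator = 0.318 − 0.1225 = 0.1955; denominator = 1 − 0.1225 = 0.8775
φ_{22} = 0.1955 / 0.8775 = 0.223

0.223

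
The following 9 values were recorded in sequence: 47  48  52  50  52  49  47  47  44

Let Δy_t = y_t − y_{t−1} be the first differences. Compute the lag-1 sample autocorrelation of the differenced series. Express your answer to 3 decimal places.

First differences Δy: 1, 4, -2, 2, -3, -2, 0, -3
Mean of differences = -0.3750
Numerator Σ(Δy_t−Δȳ)(Δy_{t+1}−Δȳ) = -8.5156
Denominator Σ(Δy_t−Δȳ)² = 45.8750
r_1(Δy) = -8.5156 / 45.8750 = -0.186

-0.186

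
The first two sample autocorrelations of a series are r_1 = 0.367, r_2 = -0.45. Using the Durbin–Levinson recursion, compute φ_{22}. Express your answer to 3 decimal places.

φ_{22} = (r_2 − r_1²) / (1 − r_1²)
r_1² = (0.367)² = 0.134689
Numerator = -0.45 − 0.1347 = -0.5847; denominator = 1 − 0.1347 = 0.8653
φ_{22} = -0.5847 / 0.8653 = -0.676

-0.676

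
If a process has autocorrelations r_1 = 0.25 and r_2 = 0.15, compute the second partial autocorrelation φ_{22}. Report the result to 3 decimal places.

φ_{22} = (r_2 − r_1²) / (1 − r_1²)
r_1² = (0.25)² = 0.0625
Numerator = 0.15 − 0.0625 = 0.0875; denominator = 1 − 0.0625 = 0.9375
φ_{22} = 0.0875 / 0.9375 = 0.093

0.093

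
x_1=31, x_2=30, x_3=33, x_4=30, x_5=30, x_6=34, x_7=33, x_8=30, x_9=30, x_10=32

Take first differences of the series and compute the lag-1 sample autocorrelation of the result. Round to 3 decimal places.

First differences Δx: -1, 3, -3, 0, 4, -1, -3, 0, 2
Mean of differences = 0.1111
Numerator Σ(Δx_t−Δx̄)(Δx_{t+1}−Δx̄) = -13.0123
Denominator Σ(Δx_t−Δx̄)² = 48.8889
r_1(Δx) = -13.0123 / 48.8889 = -0.266

-0.266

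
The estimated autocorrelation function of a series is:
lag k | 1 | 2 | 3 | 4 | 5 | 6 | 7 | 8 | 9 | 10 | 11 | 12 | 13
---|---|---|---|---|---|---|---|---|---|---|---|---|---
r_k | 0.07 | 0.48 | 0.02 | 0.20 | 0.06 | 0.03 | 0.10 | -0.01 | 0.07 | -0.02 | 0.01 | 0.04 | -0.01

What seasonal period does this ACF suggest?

2

The largest autocorrelation is r_2 = 0.48, with a weaker echo at lag 4 (0.20); the remaining lags stay at or below 0.10.
The dominant spike at lag 2 indicates a seasonal period of 2.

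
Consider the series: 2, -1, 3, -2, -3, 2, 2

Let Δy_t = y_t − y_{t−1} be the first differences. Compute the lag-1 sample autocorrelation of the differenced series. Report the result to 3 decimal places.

-0.421

First differences Δy: -3, 4, -5, -1, 5, 0
Mean of differences = 0.0000
Numerator Σ(Δy_t−Δȳ)(Δy_{t+1}−Δȳ) = -32.0000
Denominator Σ(Δy_t−Δȳ)² = 76.0000
r_1(Δy) = -32.0000 / 76.0000 = -0.421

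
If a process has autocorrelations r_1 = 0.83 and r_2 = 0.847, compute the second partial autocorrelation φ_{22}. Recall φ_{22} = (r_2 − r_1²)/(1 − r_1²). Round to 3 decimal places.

φ_{22} = (r_2 − r_1²) / (1 − r_1²)
r_1² = (0.83)² = 0.6889
Numerator = 0.847 − 0.6889 = 0.1581; denominator = 1 − 0.6889 = 0.3111
φ_{22} = 0.1581 / 0.3111 = 0.508

0.508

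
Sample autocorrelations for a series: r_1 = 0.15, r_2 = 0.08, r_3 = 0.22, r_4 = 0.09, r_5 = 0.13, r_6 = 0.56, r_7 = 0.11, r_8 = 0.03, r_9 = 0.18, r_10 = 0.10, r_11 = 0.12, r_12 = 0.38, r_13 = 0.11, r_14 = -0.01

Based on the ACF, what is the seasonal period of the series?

6

The largest autocorrelation is r_6 = 0.56, with a weaker echo at lag 12 (0.38); the remaining lags stay at or below 0.22.
The dominant spike at lag 6 indicates a seasonal period of 6.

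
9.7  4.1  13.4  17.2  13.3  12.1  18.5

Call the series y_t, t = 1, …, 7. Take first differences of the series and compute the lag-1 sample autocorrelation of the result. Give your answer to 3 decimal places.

-0.274

First differences Δy: -5.6, 9.3, 3.8, -3.9, -1.2, 6.4
Mean of differences = 1.4667
Numerator Σ(Δy_t−Δȳ)(Δy_{t+1}−Δȳ) = -48.4444
Denominator Σ(Δy_t−Δȳ)² = 176.9933
r_1(Δy) = -48.4444 / 176.9933 = -0.274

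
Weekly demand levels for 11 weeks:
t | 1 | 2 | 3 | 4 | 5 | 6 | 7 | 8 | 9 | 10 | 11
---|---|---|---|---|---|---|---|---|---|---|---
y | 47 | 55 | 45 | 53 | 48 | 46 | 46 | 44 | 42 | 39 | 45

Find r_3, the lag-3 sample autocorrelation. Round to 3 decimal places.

0.098

Mean ȳ = (47 + 55 + 45 + 53 + 48 + 46 + 46 + 44 + 42 + 39 + 45)/11 = 46.3636
Numerator Σ_{t=1}^{8}(y_t−ȳ)(y_{t+3}−ȳ) = 20.0579
Denominator Σ(y_t−ȳ)² = 204.5455
r_3 = 20.0579 / 204.5455 = 0.098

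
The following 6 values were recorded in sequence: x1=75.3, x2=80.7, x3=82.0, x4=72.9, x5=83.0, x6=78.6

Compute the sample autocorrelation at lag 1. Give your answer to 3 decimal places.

-0.571

Mean x̄ = (75.3 + 80.7 + 82.0 + 72.9 + 83.0 + 78.6)/6 = 78.7500
Deviations from mean: -3.4500, 1.9500, 3.2500, -5.8500, 4.2500, -0.1500
Numerator Σ_{t=1}^{5}(x_t−x̄)(x_{t+1}−x̄) = -44.9025
Denominator Σ(x_t−x̄)² = 78.5750
r_1 = -44.9025 / 78.5750 = -0.571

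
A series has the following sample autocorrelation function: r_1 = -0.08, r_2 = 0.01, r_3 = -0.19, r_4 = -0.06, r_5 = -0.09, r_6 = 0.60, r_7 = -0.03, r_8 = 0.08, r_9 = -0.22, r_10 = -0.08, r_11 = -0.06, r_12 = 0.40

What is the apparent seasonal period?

The largest autocorrelation is r_6 = 0.60, with a weaker echo at lag 12 (0.40); the remaining lags stay at or below 0.08.
The dominant spike at lag 6 indicates a seasonal period of 6.

6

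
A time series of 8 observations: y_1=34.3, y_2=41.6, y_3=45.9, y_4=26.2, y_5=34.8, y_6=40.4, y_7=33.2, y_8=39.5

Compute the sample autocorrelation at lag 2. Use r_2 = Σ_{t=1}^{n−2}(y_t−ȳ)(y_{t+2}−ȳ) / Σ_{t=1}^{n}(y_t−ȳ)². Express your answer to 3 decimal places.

-0.433

Mean ȳ = (34.3 + 41.6 + 45.9 + 26.2 + 34.8 + 40.4 + 33.2 + 39.5)/8 = 36.9875
Deviations from mean: -2.6875, 4.6125, 8.9125, -10.7875, -2.1875, 3.4125, -3.7875, 2.5125
Σ(y_t−ȳ)(y_{t+2}−ȳ) = (-23.9523) + (-49.7573) + (-19.4961) + (-36.8123) + (8.2852) + (8.5739) = -113.1591
Denominator Σ(y_t−ȳ)² = 261.3888
r_2 = -113.1591 / 261.3888 = -0.433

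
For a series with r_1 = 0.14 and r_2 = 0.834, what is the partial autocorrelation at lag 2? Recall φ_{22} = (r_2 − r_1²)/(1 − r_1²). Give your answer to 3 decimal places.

0.831

φ_{22} = (r_2 − r_1²) / (1 − r_1²)
r_1² = (0.14)² = 0.0196
Numerator = 0.834 − 0.0196 = 0.8144; denominator = 1 − 0.0196 = 0.9804
φ_{22} = 0.8144 / 0.9804 = 0.831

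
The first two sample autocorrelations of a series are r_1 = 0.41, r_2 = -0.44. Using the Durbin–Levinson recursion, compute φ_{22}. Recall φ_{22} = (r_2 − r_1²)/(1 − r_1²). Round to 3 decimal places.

-0.731

φ_{22} = (r_2 − r_1²) / (1 − r_1²)
r_1² = (0.41)² = 0.1681
Numerator = -0.44 − 0.1681 = -0.6081; denominator = 1 − 0.1681 = 0.8319
φ_{22} = -0.6081 / 0.8319 = -0.731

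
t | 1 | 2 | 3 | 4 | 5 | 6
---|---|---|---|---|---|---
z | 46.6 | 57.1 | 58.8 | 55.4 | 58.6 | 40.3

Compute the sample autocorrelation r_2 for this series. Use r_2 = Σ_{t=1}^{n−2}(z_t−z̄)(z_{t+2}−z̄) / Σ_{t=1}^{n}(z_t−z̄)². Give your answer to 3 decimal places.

Mean z̄ = (46.6 + 57.1 + 58.8 + 55.4 + 58.6 + 40.3)/6 = 52.8000
Deviations from mean: -6.2000, 4.3000, 6.0000, 2.6000, 5.8000, -12.5000
Σ(z_t−z̄)(z_{t+2}−z̄) = (-37.2000) + (11.1800) + (34.8000) + (-32.5000) = -23.7200
Denominator Σ(z_t−z̄)² = 289.5800
r_2 = -23.7200 / 289.5800 = -0.082

-0.082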